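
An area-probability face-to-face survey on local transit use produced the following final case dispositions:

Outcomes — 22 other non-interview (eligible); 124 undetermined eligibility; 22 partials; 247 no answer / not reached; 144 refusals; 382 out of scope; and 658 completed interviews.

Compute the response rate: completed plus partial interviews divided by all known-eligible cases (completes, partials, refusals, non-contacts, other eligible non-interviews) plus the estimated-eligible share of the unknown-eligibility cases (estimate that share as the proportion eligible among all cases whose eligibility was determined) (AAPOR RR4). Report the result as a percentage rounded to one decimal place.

Numerator = 658 + 22 = 680
Determined eligible = 658 + 22 + 144 + 247 + 22 = 1093
e = 1093 / (1093 + 382) = 1093 / 1475 = 0.7410
Eligible share of unknowns = 0.7410 × 124 = 91.88
Denominator = 1093 + 91.88 = 1184.88
RR4 = 680 / 1184.88 = 0.5739

57.4%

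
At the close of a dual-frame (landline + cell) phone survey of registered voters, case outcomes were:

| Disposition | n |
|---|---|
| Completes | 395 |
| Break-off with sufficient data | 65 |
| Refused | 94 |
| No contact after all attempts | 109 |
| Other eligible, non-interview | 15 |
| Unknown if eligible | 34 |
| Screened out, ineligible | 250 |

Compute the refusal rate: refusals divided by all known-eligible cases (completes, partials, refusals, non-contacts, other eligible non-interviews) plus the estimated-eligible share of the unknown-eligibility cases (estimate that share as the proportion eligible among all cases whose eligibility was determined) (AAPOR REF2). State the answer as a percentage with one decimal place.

Top = 94
Known eligible = 395 + 65 + 94 + 109 + 15 = 678
e = 678 / (678 + 250) = 678 / 928 = 0.7306
Eligible share of unknowns = 0.7306 × 34 = 24.84
Denominator = 678 + 24.84 = 702.84
REF2 = 94 / 702.84 = 0.1337

13.4%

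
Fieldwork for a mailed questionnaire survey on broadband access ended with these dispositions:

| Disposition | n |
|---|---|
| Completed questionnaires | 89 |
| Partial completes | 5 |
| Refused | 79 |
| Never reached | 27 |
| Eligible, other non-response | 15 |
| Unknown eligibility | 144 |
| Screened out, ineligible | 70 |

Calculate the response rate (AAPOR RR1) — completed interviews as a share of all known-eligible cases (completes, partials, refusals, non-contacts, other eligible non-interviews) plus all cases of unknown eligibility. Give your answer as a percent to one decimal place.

24.8%

Num = 89
Base = 89 + 5 + 79 + 27 + 15 + 144 = 359
RR1 = 89 / 359 = 0.2479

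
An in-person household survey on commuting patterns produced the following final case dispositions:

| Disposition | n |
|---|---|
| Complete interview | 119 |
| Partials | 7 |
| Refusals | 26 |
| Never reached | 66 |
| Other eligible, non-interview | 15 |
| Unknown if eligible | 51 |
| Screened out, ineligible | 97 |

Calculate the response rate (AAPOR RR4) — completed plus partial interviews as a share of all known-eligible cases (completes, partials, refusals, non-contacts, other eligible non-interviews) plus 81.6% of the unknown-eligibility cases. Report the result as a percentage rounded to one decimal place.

Numerator: 119 + 7 = 126
Eligible (known): 119 + 7 + 26 + 66 + 15 = 233
Estimated eligible among unknowns: 0.8160 × 51 = 41.62
Denom: 233 + 41.62 = 274.62
RR4 = 126 / 274.62 = 0.4588

45.9%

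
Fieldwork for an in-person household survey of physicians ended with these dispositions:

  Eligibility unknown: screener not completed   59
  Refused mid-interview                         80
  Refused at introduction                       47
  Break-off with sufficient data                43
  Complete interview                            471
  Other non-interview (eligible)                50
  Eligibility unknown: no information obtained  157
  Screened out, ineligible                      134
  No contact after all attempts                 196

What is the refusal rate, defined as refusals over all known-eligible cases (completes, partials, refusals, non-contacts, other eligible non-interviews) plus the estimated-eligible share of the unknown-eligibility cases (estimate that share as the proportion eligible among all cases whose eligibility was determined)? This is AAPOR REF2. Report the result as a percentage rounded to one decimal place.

11.8%

Refused = 47 + 80 = 127
Undetermined eligibility = 59 + 157 = 216
Top → 127
Known eligible → 471 + 43 + 127 + 196 + 50 = 887
e = 887 / (887 + 134) = 887 / 1021 = 0.8688
Estimated eligible among unknowns → 0.8688 × 216 = 187.66
Denom → 887 + 187.66 = 1074.66
REF2 = 127 / 1074.66 = 0.1182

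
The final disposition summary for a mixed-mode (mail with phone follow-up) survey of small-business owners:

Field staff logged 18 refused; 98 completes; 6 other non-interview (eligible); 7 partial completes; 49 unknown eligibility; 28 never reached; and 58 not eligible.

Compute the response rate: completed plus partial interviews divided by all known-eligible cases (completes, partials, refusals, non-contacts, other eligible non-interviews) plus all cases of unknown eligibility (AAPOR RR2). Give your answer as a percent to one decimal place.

Numerator = 98 + 7 = 105
Base = 98 + 7 + 18 + 28 + 6 + 49 = 206
RR2 = 105 / 206 = 0.5097

51.0%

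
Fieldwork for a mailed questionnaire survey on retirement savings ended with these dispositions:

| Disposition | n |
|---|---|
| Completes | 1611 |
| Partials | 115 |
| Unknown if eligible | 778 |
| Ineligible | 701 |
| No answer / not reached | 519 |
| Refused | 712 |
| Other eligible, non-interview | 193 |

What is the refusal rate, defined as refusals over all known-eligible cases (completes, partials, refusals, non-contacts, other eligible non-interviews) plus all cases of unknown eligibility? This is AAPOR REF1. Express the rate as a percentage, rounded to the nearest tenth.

18.1%

Num → 712
Base → 1611 + 115 + 712 + 519 + 193 + 778 = 3928
REF1 = 712 / 3928 = 0.1813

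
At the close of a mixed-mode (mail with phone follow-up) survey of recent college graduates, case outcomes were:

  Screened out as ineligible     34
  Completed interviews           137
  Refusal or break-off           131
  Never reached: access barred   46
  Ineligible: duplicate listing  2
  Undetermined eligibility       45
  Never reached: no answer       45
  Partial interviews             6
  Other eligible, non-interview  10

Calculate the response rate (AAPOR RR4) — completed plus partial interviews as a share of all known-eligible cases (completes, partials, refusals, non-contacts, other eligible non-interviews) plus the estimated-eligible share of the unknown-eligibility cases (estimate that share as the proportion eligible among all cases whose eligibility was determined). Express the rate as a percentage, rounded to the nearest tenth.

Never reached = 45 + 46 = 91
Out of scope = 34 + 2 = 36
Top → 137 + 6 = 143
Known eligible → 137 + 6 + 131 + 91 + 10 = 375
e = 375 / (375 + 36) = 375 / 411 = 0.9124
Estimated eligible among unknowns → 0.9124 × 45 = 41.06
Denominator → 375 + 41.06 = 416.06
RR4 = 143 / 416.06 = 0.3437

34.4%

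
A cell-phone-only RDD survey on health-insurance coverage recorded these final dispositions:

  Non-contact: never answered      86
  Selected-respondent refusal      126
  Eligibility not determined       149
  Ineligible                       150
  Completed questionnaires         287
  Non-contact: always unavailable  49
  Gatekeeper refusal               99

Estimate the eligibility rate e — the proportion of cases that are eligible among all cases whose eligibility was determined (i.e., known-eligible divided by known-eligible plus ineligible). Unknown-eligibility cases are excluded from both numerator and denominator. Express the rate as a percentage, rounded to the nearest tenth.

Refusals = 99 + 126 = 225
No contact after all attempts = 86 + 49 = 135
Known eligible → 287 + 225 + 135 = 647
e = 647 / (647 + 150) = 647 / 797 = 0.8118

81.2%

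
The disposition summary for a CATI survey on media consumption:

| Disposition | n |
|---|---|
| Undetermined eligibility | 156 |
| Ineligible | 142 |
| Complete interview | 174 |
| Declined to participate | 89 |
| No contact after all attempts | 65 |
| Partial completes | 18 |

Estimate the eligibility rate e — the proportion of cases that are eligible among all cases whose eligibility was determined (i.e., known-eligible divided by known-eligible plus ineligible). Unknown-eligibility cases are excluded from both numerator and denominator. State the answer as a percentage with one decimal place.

70.9%

Eligible (known): 174 + 18 + 89 + 65 = 346
e = 346 / (346 + 142) = 346 / 488 = 0.7090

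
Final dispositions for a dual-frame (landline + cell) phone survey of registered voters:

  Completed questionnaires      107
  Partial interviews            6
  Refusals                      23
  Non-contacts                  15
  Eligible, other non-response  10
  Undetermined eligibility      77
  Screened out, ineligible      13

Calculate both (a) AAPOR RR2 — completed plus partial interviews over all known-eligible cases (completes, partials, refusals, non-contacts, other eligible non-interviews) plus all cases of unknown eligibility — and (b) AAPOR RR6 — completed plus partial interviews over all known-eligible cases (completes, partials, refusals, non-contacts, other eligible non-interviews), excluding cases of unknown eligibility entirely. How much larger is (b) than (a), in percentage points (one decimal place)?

Top: 107 + 6 = 113
Denom: 107 + 6 + 23 + 15 + 10 + 77 = 238
RR2 = 113 / 238 = 0.4748
Denom: 107 + 6 + 23 + 15 + 10 = 161
RR6 = 113 / 161 = 0.7019
Difference = 70.19 − 47.48 = 22.71 percentage points

22.7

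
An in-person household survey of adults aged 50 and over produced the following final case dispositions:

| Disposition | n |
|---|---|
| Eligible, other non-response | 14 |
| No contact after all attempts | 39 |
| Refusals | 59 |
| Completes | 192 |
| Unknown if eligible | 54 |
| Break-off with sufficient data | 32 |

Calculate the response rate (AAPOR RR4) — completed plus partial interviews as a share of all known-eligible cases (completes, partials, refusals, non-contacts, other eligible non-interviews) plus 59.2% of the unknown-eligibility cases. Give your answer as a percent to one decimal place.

Top → 192 + 32 = 224
Eligible (known) → 192 + 32 + 59 + 39 + 14 = 336
Estimated eligible among unknowns → 0.5920 × 54 = 31.97
Denominator → 336 + 31.97 = 367.97
RR4 = 224 / 367.97 = 0.6087

60.9%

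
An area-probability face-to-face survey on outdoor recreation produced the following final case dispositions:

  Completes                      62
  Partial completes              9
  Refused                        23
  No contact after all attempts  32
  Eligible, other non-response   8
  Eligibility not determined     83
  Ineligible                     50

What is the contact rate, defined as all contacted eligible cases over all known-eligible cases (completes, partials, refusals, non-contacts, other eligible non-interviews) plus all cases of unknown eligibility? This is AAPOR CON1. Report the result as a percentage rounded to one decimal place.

47.0%

Num → 62 + 9 + 23 + 8 = 102
Base → 62 + 9 + 23 + 32 + 8 + 83 = 217
CON1 = 102 / 217 = 0.4700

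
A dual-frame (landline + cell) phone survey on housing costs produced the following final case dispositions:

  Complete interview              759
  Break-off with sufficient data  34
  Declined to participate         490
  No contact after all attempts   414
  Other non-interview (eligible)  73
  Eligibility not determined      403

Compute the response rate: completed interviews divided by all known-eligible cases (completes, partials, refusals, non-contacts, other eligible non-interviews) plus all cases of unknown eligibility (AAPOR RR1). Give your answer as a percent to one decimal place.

Top = 759
Base = 759 + 34 + 490 + 414 + 73 + 403 = 2173
RR1 = 759 / 2173 = 0.3493

34.9%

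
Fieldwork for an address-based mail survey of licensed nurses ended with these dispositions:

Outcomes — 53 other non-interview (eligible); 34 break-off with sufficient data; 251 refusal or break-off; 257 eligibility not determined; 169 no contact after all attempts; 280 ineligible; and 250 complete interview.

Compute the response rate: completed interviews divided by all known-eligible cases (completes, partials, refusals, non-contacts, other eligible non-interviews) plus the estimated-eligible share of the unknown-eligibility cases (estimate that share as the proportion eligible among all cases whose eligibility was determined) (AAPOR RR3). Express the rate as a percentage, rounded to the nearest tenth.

26.5%

Num → 250
Determined eligible → 250 + 34 + 251 + 169 + 53 = 757
e = 757 / (757 + 280) = 757 / 1037 = 0.7300
Estimated eligible among unknowns → 0.7300 × 257 = 187.61
Denominator → 757 + 187.61 = 944.61
RR3 = 250 / 944.61 = 0.2647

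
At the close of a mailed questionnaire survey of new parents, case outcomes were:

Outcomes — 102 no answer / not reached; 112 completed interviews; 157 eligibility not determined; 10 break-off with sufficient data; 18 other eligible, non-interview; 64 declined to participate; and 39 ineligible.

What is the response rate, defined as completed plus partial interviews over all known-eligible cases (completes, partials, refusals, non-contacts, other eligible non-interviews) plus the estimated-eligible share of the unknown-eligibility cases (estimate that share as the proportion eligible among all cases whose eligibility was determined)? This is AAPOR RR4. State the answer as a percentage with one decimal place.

Num = 112 + 10 = 122
Known eligible = 112 + 10 + 64 + 102 + 18 = 306
e = 306 / (306 + 39) = 306 / 345 = 0.8870
Estimated eligible among unknowns = 0.8870 × 157 = 139.26
Base = 306 + 139.26 = 445.26
RR4 = 122 / 445.26 = 0.2740

27.4%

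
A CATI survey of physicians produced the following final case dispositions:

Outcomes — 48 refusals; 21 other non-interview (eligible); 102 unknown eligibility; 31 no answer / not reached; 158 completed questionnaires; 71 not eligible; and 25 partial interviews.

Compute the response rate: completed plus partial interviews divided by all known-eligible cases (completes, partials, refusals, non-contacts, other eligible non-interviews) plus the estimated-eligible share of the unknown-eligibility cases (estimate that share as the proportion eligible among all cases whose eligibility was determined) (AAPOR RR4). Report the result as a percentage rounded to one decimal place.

Top = 158 + 25 = 183
Eligible (known) = 158 + 25 + 48 + 31 + 21 = 283
e = 283 / (283 + 71) = 283 / 354 = 0.7994
Estimated eligible among unknowns = 0.7994 × 102 = 81.54
Base = 283 + 81.54 = 364.54
RR4 = 183 / 364.54 = 0.5020

50.2%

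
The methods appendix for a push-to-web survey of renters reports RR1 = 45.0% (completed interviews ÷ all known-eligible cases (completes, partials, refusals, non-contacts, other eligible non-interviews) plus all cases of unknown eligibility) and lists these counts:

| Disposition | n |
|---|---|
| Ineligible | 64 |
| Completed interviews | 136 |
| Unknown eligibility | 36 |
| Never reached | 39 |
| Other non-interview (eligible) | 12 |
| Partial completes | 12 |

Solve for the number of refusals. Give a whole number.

RR1 = 136 / D = 0.450
D = 136 / 0.450 = 302.2
Rest of base = 235
refusals = 302.2 − 235 ≈ 67

67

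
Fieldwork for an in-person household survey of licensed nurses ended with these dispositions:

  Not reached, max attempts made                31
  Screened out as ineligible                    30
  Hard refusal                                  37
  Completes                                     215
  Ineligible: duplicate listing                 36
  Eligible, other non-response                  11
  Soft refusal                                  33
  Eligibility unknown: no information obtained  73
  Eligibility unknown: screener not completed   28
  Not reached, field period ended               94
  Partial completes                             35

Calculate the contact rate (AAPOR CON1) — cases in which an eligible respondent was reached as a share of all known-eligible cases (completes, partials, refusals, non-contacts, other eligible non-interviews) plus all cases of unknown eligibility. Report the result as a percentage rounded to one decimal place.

59.4%

Refused = 37 + 33 = 70
No contact after all attempts = 94 + 31 = 125
Unknown if eligible = 28 + 73 = 101
Not eligible = 30 + 36 = 66
Num → 215 + 35 + 70 + 11 = 331
Base → 215 + 35 + 70 + 125 + 11 + 101 = 557
CON1 = 331 / 557 = 0.5943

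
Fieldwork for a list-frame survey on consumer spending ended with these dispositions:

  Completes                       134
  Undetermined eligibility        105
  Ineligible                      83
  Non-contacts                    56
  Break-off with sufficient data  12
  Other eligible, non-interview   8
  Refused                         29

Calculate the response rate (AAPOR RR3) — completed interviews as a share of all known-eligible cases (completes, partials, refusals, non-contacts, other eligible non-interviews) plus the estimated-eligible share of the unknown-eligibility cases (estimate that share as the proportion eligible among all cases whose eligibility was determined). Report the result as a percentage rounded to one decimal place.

Numerator: 134
Determined eligible: 134 + 12 + 29 + 56 + 8 = 239
e = 239 / (239 + 83) = 239 / 322 = 0.7422
Estimated eligible among unknowns: 0.7422 × 105 = 77.93
Base: 239 + 77.93 = 316.93
RR3 = 134 / 316.93 = 0.4228

42.3%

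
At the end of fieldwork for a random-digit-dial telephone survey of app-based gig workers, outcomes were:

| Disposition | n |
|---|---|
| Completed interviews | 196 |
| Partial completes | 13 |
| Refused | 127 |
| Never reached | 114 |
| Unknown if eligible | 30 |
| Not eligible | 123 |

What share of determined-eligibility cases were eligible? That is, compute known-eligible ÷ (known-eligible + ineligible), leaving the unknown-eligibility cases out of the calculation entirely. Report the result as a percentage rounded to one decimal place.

Known eligible → 196 + 13 + 127 + 114 = 450
e = 450 / (450 + 123) = 450 / 573 = 0.7853

78.5%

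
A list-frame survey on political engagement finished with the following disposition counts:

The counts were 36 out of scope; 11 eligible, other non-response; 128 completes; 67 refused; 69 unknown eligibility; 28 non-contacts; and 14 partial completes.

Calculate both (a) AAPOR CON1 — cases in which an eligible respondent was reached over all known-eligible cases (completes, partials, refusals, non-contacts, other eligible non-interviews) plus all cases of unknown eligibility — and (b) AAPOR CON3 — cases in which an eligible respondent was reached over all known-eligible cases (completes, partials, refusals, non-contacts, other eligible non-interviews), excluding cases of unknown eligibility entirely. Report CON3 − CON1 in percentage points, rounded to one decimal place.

19.3

Num: 128 + 14 + 67 + 11 = 220
Denominator: 128 + 14 + 67 + 28 + 11 + 69 = 317
CON1 = 220 / 317 = 0.6940
Denominator: 128 + 14 + 67 + 28 + 11 = 248
CON3 = 220 / 248 = 0.8871
Difference = 88.71 − 69.40 = 19.31 percentage points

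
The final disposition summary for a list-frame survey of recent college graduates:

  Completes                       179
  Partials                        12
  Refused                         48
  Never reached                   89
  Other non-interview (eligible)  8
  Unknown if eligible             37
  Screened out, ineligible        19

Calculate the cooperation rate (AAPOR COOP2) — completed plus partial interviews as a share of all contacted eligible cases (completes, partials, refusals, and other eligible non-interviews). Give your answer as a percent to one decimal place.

Top = 179 + 12 = 191
Denom = 179 + 12 + 48 + 8 = 247
COOP2 = 191 / 247 = 0.7733

77.3%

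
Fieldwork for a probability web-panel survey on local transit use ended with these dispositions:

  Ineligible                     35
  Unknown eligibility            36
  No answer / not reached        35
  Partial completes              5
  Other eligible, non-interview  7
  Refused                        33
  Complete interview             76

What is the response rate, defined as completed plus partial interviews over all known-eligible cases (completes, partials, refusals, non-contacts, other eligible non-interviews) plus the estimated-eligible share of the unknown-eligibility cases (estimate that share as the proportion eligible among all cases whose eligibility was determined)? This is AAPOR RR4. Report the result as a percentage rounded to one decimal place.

43.7%

Top → 76 + 5 = 81
Eligible (known) → 76 + 5 + 33 + 35 + 7 = 156
e = 156 / (156 + 35) = 156 / 191 = 0.8168
e × U → 0.8168 × 36 = 29.40
Base → 156 + 29.40 = 185.40
RR4 = 81 / 185.40 = 0.4369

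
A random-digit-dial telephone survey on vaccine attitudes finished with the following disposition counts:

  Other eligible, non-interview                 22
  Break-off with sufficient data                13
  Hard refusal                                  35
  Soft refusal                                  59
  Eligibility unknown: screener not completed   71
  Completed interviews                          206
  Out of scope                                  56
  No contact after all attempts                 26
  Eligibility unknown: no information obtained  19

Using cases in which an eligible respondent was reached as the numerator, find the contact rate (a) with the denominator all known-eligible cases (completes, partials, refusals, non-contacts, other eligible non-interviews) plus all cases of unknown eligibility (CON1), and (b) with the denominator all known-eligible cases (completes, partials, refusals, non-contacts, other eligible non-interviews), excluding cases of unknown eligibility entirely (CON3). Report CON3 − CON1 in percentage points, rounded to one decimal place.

Declined to participate = 35 + 59 = 94
Eligibility not determined = 71 + 19 = 90
Num → 206 + 13 + 94 + 22 = 335
Base → 206 + 13 + 94 + 26 + 22 + 90 = 451
CON1 = 335 / 451 = 0.7428
Base → 206 + 13 + 94 + 26 + 22 = 361
CON3 = 335 / 361 = 0.9280
Difference = 92.80 − 74.28 = 18.52 percentage points

18.5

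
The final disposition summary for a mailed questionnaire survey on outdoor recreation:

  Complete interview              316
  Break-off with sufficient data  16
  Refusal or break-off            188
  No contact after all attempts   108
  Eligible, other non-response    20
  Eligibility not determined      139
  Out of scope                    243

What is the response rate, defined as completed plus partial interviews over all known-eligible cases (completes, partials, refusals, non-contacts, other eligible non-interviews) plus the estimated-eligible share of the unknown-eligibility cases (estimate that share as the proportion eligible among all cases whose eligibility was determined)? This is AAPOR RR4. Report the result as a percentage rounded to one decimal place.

44.3%

Numerator: 316 + 16 = 332
Known eligible: 316 + 16 + 188 + 108 + 20 = 648
e = 648 / (648 + 243) = 648 / 891 = 0.7273
Eligible share of unknowns: 0.7273 × 139 = 101.09
Denominator: 648 + 101.09 = 749.09
RR4 = 332 / 749.09 = 0.4432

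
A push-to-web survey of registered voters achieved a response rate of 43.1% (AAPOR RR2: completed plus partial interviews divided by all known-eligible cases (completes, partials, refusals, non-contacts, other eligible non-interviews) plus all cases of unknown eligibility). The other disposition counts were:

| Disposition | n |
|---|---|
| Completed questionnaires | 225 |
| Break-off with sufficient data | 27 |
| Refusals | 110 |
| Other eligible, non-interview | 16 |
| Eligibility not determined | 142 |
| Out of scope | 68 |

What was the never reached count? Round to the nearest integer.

65

Top → 225 + 27 = 252
RR2 = 252 / D = 0.431
D = 252 / 0.431 = 584.7
Rest of base = 520
never reached = 584.7 − 520 ≈ 65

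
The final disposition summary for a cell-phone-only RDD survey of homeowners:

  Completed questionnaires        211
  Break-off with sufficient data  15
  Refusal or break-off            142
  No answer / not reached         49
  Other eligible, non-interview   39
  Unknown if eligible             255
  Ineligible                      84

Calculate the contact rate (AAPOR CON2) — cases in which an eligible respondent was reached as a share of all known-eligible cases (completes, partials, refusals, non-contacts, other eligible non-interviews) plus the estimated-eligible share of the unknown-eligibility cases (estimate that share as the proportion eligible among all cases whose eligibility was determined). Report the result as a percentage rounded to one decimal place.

60.6%

Num: 211 + 15 + 142 + 39 = 407
Determined eligible: 211 + 15 + 142 + 49 + 39 = 456
e = 456 / (456 + 84) = 456 / 540 = 0.8444
e × U: 0.8444 × 255 = 215.32
Denom: 456 + 215.32 = 671.32
CON2 = 407 / 671.32 = 0.6063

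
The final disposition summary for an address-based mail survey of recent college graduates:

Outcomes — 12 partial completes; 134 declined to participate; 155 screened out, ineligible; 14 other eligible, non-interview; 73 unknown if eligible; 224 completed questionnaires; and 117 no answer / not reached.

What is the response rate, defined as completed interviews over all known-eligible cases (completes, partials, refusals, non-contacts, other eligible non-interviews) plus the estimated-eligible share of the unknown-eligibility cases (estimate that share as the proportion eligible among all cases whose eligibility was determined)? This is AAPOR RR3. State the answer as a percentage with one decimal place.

Top → 224
Eligible (known) → 224 + 12 + 134 + 117 + 14 = 501
e = 501 / (501 + 155) = 501 / 656 = 0.7637
Estimated eligible among unknowns → 0.7637 × 73 = 55.75
Denom → 501 + 55.75 = 556.75
RR3 = 224 / 556.75 = 0.4023

40.2%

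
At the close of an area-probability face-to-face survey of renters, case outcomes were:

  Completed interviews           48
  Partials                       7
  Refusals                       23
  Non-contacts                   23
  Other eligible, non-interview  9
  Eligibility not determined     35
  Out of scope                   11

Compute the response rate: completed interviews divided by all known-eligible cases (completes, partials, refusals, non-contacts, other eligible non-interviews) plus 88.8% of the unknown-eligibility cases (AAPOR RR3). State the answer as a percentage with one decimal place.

Numerator → 48
Eligible (known) → 48 + 7 + 23 + 23 + 9 = 110
e × U → 0.8880 × 35 = 31.08
Denominator → 110 + 31.08 = 141.08
RR3 = 48 / 141.08 = 0.3402

34.0%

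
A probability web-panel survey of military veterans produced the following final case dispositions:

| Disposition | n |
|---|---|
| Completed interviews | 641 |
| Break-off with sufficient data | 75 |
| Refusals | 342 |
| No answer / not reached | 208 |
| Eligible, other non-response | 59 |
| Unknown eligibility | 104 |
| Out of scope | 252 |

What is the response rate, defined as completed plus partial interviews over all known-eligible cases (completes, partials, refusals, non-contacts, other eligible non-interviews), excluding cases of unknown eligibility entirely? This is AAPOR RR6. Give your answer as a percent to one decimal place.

54.0%

Num → 641 + 75 = 716
Base → 641 + 75 + 342 + 208 + 59 = 1325
RR6 = 716 / 1325 = 0.5404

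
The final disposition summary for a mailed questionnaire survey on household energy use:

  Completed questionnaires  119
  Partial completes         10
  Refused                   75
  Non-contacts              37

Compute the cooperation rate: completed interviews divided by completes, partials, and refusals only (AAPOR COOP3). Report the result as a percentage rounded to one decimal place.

58.3%

Num = 119
Denominator = 119 + 10 + 75 = 204
COOP3 = 119 / 204 = 0.5833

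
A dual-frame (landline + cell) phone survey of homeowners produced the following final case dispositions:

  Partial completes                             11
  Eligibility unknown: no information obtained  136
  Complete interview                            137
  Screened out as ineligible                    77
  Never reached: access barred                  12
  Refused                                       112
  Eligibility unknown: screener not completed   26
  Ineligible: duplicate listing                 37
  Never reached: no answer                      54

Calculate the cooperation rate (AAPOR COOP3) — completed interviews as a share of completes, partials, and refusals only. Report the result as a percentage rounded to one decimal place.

52.7%

Never reached = 54 + 12 = 66
Unknown eligibility = 26 + 136 = 162
Ineligible = 77 + 37 = 114
Num: 137
Denominator: 137 + 11 + 112 = 260
COOP3 = 137 / 260 = 0.5269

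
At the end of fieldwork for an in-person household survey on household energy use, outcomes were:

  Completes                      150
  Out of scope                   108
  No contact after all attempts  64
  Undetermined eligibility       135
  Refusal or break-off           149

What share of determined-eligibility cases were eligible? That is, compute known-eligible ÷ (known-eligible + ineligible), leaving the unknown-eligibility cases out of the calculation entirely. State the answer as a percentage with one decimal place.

77.1%

Known eligible: 150 + 149 + 64 = 363
e = 363 / (363 + 108) = 363 / 471 = 0.7707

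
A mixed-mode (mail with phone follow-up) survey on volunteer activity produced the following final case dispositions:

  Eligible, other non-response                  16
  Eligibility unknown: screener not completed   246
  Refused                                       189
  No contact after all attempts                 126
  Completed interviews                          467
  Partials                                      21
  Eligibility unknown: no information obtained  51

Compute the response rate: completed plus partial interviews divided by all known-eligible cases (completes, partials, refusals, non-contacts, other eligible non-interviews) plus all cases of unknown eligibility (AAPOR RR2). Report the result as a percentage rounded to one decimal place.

43.7%

Unknown eligibility = 246 + 51 = 297
Num = 467 + 21 = 488
Denom = 467 + 21 + 189 + 126 + 16 + 297 = 1116
RR2 = 488 / 1116 = 0.4373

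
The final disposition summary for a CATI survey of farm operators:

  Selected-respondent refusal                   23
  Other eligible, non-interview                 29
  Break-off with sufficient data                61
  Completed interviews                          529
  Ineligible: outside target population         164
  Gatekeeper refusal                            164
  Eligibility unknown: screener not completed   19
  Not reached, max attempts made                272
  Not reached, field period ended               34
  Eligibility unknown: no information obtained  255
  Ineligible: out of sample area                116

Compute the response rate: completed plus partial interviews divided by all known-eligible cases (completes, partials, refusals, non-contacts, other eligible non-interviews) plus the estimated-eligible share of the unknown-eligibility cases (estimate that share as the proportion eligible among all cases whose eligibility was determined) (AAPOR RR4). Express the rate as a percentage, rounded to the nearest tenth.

Refusal or break-off = 164 + 23 = 187
No contact after all attempts = 34 + 272 = 306
Undetermined eligibility = 19 + 255 = 274
Ineligible = 164 + 116 = 280
Numerator = 529 + 61 = 590
Determined eligible = 529 + 61 + 187 + 306 + 29 = 1112
e = 1112 / (1112 + 280) = 1112 / 1392 = 0.7989
Eligible share of unknowns = 0.7989 × 274 = 218.90
Base = 1112 + 218.90 = 1330.90
RR4 = 590 / 1330.90 = 0.4433

44.3%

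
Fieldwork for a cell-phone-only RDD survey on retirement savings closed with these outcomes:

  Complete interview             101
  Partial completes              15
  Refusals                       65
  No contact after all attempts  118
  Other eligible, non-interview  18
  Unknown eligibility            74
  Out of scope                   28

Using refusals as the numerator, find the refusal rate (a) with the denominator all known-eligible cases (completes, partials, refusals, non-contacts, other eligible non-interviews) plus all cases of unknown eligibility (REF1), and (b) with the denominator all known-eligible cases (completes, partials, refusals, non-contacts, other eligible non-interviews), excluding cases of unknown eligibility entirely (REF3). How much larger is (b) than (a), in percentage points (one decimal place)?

3.9

Numerator: 65
Denominator: 101 + 15 + 65 + 118 + 18 + 74 = 391
REF1 = 65 / 391 = 0.1662
Denominator: 101 + 15 + 65 + 118 + 18 = 317
REF3 = 65 / 317 = 0.2050
Difference = 20.50 − 16.62 = 3.88 percentage points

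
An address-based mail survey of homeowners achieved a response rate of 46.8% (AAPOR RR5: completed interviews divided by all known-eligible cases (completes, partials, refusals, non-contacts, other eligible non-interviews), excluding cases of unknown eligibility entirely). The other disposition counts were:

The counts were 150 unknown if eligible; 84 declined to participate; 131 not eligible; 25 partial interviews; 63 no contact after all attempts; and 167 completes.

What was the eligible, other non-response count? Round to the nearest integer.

18

RR5 = 167 / D = 0.468
D = 167 / 0.468 = 356.8
Other denominator terms total 339
eligible, other non-response = 356.8 − 339 ≈ 18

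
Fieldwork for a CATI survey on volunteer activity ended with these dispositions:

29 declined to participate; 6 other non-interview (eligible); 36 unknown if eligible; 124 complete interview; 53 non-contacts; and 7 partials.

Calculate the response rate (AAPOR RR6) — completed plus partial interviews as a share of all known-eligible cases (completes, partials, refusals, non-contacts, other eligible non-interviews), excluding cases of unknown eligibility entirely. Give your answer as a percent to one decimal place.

Top: 124 + 7 = 131
Base: 124 + 7 + 29 + 53 + 6 = 219
RR6 = 131 / 219 = 0.5982

59.8%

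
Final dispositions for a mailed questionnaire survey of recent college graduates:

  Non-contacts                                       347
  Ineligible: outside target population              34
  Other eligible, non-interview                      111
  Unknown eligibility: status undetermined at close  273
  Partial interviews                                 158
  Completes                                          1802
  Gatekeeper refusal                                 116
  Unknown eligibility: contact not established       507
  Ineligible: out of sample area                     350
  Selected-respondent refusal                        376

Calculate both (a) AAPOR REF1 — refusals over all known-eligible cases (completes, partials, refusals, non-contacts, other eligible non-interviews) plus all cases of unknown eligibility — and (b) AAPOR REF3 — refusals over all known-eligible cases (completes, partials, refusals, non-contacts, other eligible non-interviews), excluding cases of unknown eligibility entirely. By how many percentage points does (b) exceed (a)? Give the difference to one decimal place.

3.6

Declined to participate = 116 + 376 = 492
Unknown eligibility = 507 + 273 = 780
Screened out, ineligible = 34 + 350 = 384
Numerator = 492
Base = 1802 + 158 + 492 + 347 + 111 + 780 = 3690
REF1 = 492 / 3690 = 0.1333
Base = 1802 + 158 + 492 + 347 + 111 = 2910
REF3 = 492 / 2910 = 0.1691
Difference = 16.91 − 13.33 = 3.58 percentage points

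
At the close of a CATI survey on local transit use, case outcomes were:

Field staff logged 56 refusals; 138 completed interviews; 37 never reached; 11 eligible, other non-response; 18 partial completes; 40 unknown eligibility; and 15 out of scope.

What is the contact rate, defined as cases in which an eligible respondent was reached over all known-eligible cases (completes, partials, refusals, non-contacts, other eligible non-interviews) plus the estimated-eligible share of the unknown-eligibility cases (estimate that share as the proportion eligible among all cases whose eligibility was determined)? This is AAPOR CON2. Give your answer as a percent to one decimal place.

74.9%

Numerator = 138 + 18 + 56 + 11 = 223
Determined eligible = 138 + 18 + 56 + 37 + 11 = 260
e = 260 / (260 + 15) = 260 / 275 = 0.9455
Eligible share of unknowns = 0.9455 × 40 = 37.82
Denom = 260 + 37.82 = 297.82
CON2 = 223 / 297.82 = 0.7488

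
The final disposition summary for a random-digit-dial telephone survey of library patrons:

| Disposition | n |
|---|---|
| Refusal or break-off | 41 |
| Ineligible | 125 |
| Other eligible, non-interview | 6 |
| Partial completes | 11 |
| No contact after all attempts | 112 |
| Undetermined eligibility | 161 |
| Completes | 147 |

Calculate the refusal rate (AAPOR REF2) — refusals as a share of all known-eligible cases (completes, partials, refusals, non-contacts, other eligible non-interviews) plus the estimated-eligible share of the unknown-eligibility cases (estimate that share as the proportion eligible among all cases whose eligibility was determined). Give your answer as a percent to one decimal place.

9.5%

Num → 41
Determined eligible → 147 + 11 + 41 + 112 + 6 = 317
e = 317 / (317 + 125) = 317 / 442 = 0.7172
Estimated eligible among unknowns → 0.7172 × 161 = 115.47
Denom → 317 + 115.47 = 432.47
REF2 = 41 / 432.47 = 0.0948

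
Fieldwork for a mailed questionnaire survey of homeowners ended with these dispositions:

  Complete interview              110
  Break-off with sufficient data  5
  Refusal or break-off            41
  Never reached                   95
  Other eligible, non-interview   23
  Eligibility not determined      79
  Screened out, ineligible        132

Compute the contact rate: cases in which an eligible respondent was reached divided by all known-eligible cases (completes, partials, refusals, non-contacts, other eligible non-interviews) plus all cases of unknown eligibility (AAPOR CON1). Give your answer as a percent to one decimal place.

50.7%

Numerator → 110 + 5 + 41 + 23 = 179
Base → 110 + 5 + 41 + 95 + 23 + 79 = 353
CON1 = 179 / 353 = 0.5071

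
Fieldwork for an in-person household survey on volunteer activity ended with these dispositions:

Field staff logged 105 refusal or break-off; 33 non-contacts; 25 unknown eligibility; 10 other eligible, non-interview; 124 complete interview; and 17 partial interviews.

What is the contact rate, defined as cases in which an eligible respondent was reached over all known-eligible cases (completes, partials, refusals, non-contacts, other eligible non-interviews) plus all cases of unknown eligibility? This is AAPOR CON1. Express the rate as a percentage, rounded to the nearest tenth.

81.5%

Numerator → 124 + 17 + 105 + 10 = 256
Denominator → 124 + 17 + 105 + 33 + 10 + 25 = 314
CON1 = 256 / 314 = 0.8153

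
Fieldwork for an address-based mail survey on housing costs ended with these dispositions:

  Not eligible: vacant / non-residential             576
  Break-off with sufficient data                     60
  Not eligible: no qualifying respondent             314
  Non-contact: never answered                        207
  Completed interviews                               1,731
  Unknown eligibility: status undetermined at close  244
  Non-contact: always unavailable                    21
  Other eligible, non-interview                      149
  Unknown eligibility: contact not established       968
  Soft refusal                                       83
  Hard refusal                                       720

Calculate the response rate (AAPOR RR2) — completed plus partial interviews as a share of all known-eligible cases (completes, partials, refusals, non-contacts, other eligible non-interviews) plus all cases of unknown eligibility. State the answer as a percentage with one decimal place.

Declined to participate = 720 + 83 = 803
No answer / not reached = 207 + 21 = 228
Eligibility not determined = 968 + 244 = 1212
Out of scope = 314 + 576 = 890
Numerator = 1731 + 60 = 1791
Base = 1731 + 60 + 803 + 228 + 149 + 1212 = 4183
RR2 = 1791 / 4183 = 0.4282

42.8%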